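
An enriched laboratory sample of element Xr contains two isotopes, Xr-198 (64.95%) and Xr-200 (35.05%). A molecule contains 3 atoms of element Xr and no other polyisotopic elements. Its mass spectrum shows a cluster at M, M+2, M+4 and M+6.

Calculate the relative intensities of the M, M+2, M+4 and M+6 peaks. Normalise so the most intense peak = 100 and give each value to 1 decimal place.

61.8 : 100.0 : 54.0 : 9.7

Expanding (0.6495 + 0.3505)^3:
P(M) = 0.6495^3 = 0.273992
P(M+2) = 3 × 0.6495^2 × 0.3505^1 = 0.443576
P(M+4) = 3 × 0.6495^1 × 0.3505^2 = 0.239374
P(M+6) = 0.3505^3 = 0.043059
The M+2 peak is largest (0.443576); scaling to 100 gives 61.8 : 100.0 : 54.0 : 9.7.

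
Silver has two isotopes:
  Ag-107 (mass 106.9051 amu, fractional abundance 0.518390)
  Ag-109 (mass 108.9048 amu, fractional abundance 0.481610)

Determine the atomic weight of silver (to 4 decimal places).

107.8682 amu

The abundance-weighted mean is 0.518390 × 106.9051 + 0.481610 × 108.9048
= 55.41853 + 52.44964 = 107.86817 amu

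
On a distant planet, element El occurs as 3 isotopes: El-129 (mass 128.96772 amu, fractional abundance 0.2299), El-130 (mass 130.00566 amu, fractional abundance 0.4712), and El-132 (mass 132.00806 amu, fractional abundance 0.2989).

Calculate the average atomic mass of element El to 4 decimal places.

130.3656 amu

The abundance-weighted mean is 0.2299 × 128.96772 + 0.4712 × 130.00566 + 0.2989 × 132.00806
= 29.649679 + 61.258667 + 39.457209 = 130.365555 amu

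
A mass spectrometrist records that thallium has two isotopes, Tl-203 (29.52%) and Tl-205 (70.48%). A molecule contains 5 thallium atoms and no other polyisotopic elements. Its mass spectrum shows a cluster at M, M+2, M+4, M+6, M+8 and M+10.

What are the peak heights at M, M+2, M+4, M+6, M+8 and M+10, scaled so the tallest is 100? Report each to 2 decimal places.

The 5 Tl atoms are independent, so intensities follow the terms of (0.2952 + 0.7048)^5.
P(M) = 0.2952^5 = 0.002242
P(M+2) = 5 × 0.2952^4 × 0.7048^1 = 0.026761
P(M+4) = 10 × 0.2952^3 × 0.7048^2 = 0.127785
P(M+6) = 10 × 0.2952^2 × 0.7048^3 = 0.305092
P(M+8) = 5 × 0.2952^1 × 0.7048^4 = 0.364208
P(M+10) = 0.7048^5 = 0.173912
The M+8 peak is largest (0.364208); scaling to 100 gives 0.62 : 7.35 : 35.09 : 83.77 : 100.00 : 47.75.

0.62 : 7.35 : 35.09 : 83.77 : 100.00 : 47.75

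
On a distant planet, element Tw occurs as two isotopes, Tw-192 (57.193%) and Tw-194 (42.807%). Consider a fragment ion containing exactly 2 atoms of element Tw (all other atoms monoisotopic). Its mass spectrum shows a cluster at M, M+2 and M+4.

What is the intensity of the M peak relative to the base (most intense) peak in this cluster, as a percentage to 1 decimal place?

Binomial terms of (0.57193 + 0.42807)^2: M 0.3271, M+2 0.4897, M+4 0.1832 → M+2 is the base peak.
P(M+2) = C(2,1) × 0.57193^1 × 0.42807^1 = 2 × 0.57193 × 0.42807 = 0.489652 (base)
P(M) = C(2,0) × 0.57193^2 × 0.42807^0 = 1 × 0.32710392 × 1.0000 = 0.327104
Relative intensity = 0.327104 / 0.489652 × 100 = 66.8

66.8%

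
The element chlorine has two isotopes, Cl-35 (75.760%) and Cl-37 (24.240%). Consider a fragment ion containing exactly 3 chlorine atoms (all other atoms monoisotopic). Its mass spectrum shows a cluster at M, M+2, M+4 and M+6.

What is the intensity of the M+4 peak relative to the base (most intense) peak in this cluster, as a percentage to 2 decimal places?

Term probabilities: M 0.4348, M+2 0.4174, M+4 0.1335, M+6 0.0142. Base peak = M.
P(M) = C(3,0) × 0.75760^3 × 0.24240^0 = 1 × 0.4348304 × 1.0000 = 0.434830 (base)
P(M+4) = C(3,2) × 0.75760^1 × 0.24240^2 = 3 × 0.7576 × 0.05875776 = 0.133545
Relative intensity = 0.133545 / 0.434830 × 100 = 30.71

30.71%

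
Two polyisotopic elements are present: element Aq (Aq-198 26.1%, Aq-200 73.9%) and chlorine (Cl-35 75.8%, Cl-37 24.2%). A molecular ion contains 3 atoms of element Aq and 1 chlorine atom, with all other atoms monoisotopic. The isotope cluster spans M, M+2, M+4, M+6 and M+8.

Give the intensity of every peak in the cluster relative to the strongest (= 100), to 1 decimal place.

3.3 : 29.0 : 88.1 : 100.0 : 23.9

Element Aq pattern (n=3): 0.01777958 : 0.15102426 : 0.42761274 : 0.40358342
Chlorine pattern (n=1): 0.7580 : 0.2420
Convolve the two distributions (both contribute in 2-u steps):
  M: 0.01777958×0.7580 = 0.013477
  M+2: 0.01777958×0.2420 + 0.15102426×0.7580 = 0.118779
  M+4: 0.15102426×0.2420 + 0.42761274×0.7580 = 0.360678
  M+6: 0.42761274×0.2420 + 0.40358342×0.7580 = 0.409399
  M+8: 0.40358342×0.2420 = 0.097667
Scale to base peak (0.409399) = 100: 3.3 : 29.0 : 88.1 : 100.0 : 23.9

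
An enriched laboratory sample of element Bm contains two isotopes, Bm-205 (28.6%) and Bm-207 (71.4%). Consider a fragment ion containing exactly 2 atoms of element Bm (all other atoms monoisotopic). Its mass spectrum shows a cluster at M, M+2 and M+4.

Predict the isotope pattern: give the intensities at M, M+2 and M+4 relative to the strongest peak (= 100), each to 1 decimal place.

Expanding (0.286 + 0.714)^2:
P(M) = 0.286^2 = 0.081796
P(M+2) = 2 × 0.286^1 × 0.714^1 = 0.408408
P(M+4) = 0.714^2 = 0.509796
The M+4 peak is largest (0.509796); scaling to 100 gives 16.0 : 80.1 : 100.0.

16.0 : 80.1 : 100.0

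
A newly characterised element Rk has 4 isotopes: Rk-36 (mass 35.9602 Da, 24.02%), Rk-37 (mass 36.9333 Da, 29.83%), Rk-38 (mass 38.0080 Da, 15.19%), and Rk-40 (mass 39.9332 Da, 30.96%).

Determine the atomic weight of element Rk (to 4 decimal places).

37.7916 Da

The abundance-weighted mean is 0.2402 × 35.9602 + 0.2983 × 36.9333 + 0.1519 × 38.0080 + 0.3096 × 39.9332
= 8.63764 + 11.01720 + 5.77342 + 12.36332 = 37.79158 Da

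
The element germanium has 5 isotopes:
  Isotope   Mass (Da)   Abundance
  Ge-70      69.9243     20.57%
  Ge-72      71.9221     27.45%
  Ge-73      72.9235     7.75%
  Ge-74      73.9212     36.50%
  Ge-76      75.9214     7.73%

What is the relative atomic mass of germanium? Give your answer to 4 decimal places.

Average mass = Σ (abundance × isotope mass) = 0.2057 × 69.9243 + 0.2745 × 71.9221 + 0.0775 × 72.9235 + 0.3650 × 73.9212 + 0.0773 × 75.9214
= 14.38343 + 19.74262 + 5.65157 + 26.98124 + 5.86872 = 72.62758 Da

72.6276 Da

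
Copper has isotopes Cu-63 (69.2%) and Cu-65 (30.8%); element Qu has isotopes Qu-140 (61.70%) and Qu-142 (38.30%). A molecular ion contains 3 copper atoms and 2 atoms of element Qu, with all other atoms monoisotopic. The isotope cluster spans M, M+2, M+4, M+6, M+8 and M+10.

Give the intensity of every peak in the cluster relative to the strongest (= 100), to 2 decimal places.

37.92 : 97.70 : 100.00 : 50.83 : 12.83 : 1.29

Copper pattern (n=3): 0.33137389 : 0.44247034 : 0.19693766 : 0.02921811
Element Qu pattern (n=2): 0.380689 : 0.472622 : 0.146689
Convolve the two distributions (both contribute in 2-u steps):
  M: 0.33137389×0.380689 = 0.126150
  M+2: 0.33137389×0.472622 + 0.44247034×0.380689 = 0.325058
  M+4: 0.33137389×0.146689 + 0.44247034×0.472622 + 0.19693766×0.380689 = 0.332702
  M+6: 0.44247034×0.146689 + 0.19693766×0.472622 + 0.02921811×0.380689 = 0.169106
  M+8: 0.19693766×0.146689 + 0.02921811×0.472622 = 0.042698
  M+10: 0.02921811×0.146689 = 0.004286
Scale to base peak (0.332702) = 100: 37.92 : 97.70 : 100.00 : 50.83 : 12.83 : 1.29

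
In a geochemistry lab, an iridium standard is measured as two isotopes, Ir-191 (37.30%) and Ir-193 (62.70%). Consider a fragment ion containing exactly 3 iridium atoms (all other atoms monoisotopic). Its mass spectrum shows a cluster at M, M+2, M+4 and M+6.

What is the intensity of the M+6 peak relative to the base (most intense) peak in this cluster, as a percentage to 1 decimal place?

Binomial terms of (0.3730 + 0.6270)^3: M 0.0519, M+2 0.2617, M+4 0.4399, M+6 0.2465 → M+4 is the base peak.
P(M+4) = C(3,2) × 0.3730^1 × 0.6270^2 = 3 × 0.3730 × 0.393129 = 0.439911 (base)
P(M+6) = C(3,3) × 0.3730^0 × 0.6270^3 = 1 × 1.0000 × 0.24649188 = 0.246492
Relative intensity = 0.246492 / 0.439911 × 100 = 56.0

56.0%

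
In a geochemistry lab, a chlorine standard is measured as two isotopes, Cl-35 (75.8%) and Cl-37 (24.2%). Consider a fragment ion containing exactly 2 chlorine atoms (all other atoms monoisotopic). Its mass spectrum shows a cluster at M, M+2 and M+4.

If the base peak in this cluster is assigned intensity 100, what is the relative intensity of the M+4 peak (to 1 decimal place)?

Term probabilities: M 0.5746, M+2 0.3669, M+4 0.0586. Base peak = M.
P(M) = C(2,0) × 0.758^2 × 0.242^0 = 1 × 0.574564 × 1.0000 = 0.574564 (base)
P(M+4) = C(2,2) × 0.758^0 × 0.242^2 = 1 × 1.0000 × 0.058564 = 0.058564
Relative intensity = 0.058564 / 0.574564 × 100 = 10.2

10.2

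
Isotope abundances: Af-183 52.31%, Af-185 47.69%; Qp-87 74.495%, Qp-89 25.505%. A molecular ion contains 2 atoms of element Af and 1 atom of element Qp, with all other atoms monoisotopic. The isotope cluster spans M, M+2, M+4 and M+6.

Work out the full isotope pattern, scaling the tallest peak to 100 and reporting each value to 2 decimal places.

Element Af pattern (n=2): 0.27363361 : 0.49893278 : 0.22743361
Element Qp pattern (n=1): 0.74495 : 0.25505
Convolve the two distributions (both contribute in 2-u steps):
  M: 0.27363361×0.74495 = 0.203843
  M+2: 0.27363361×0.25505 + 0.49893278×0.74495 = 0.441470
  M+4: 0.49893278×0.25505 + 0.22743361×0.74495 = 0.296679
  M+6: 0.22743361×0.25505 = 0.058007
Scale to base peak (0.441470) = 100: 46.17 : 100.00 : 67.20 : 13.14

46.17 : 100.00 : 67.20 : 13.14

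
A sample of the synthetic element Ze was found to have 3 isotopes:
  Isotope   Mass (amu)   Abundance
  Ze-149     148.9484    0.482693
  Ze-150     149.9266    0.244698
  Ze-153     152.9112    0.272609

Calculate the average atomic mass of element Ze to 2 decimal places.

Ar = Σ fᵢ·mᵢ = 0.482693 × 148.9484 + 0.244698 × 149.9266 + 0.272609 × 152.9112
= 71.89635 + 36.68674 + 41.68497 = 150.26806 amu

150.27 amu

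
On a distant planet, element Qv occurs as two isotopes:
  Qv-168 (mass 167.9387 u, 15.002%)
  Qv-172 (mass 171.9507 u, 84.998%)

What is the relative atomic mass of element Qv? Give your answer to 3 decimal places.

171.349 u

Ar = Σ fᵢ·mᵢ = 0.15002 × 167.9387 + 0.84998 × 171.9507
= 25.19416 + 146.15466 = 171.34882 u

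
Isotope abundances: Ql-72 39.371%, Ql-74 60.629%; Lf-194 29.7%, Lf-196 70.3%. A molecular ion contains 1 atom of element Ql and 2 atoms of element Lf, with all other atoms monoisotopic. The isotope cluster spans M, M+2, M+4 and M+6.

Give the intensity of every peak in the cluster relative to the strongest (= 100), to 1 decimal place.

Element Ql pattern (n=1): 0.39371 : 0.60629
Element Lf pattern (n=2): 0.088209 : 0.417582 : 0.494209
Convolve the two distributions (both contribute in 2-u steps):
  M: 0.39371×0.088209 = 0.034729
  M+2: 0.39371×0.417582 + 0.60629×0.088209 = 0.217886
  M+4: 0.39371×0.494209 + 0.60629×0.417582 = 0.447751
  M+6: 0.60629×0.494209 = 0.299634
Scale to base peak (0.447751) = 100: 7.8 : 48.7 : 100.0 : 66.9

7.8 : 48.7 : 100.0 : 66.9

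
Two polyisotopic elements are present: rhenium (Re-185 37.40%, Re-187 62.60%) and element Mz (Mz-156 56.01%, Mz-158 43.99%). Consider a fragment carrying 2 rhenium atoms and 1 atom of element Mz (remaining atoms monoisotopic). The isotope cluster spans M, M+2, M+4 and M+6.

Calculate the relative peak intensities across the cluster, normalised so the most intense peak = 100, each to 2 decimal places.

18.41 : 76.10 : 100.00 : 40.52

Rhenium pattern (n=2): 0.139876 : 0.468248 : 0.391876
Element Mz pattern (n=1): 0.5601 : 0.4399
Convolve the two distributions (both contribute in 2-u steps):
  M: 0.139876×0.5601 = 0.078345
  M+2: 0.139876×0.4399 + 0.468248×0.5601 = 0.323797
  M+4: 0.468248×0.4399 + 0.391876×0.5601 = 0.425472
  M+6: 0.391876×0.4399 = 0.172386
Scale to base peak (0.425472) = 100: 18.41 : 76.10 : 100.00 : 40.52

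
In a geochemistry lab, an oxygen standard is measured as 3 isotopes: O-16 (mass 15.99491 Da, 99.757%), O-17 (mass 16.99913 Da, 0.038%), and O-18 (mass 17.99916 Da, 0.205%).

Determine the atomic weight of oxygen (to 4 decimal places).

15.9994 Da

Average mass = Σ (abundance × isotope mass) = 0.99757 × 15.99491 + 0.00038 × 16.99913 + 0.00205 × 17.99916
= 15.956042 + 0.006460 + 0.036898 = 15.999400 Da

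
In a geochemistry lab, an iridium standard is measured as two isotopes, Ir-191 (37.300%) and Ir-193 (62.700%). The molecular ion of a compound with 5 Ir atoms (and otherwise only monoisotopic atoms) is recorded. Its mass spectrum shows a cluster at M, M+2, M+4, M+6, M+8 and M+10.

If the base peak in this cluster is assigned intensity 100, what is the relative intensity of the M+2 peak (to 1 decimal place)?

Term probabilities: M 0.0072, M+2 0.0607, M+4 0.2040, M+6 0.3429, M+8 0.2882, M+10 0.0969. Base peak = M+6.
P(M+6) = C(5,3) × 0.37300^2 × 0.62700^3 = 10 × 0.139129 × 0.24649188 = 0.342942 (base)
P(M+2) = C(5,1) × 0.37300^4 × 0.62700^1 = 5 × 0.01935688 × 0.6270 = 0.060684
Relative intensity = 0.060684 / 0.342942 × 100 = 17.7

17.7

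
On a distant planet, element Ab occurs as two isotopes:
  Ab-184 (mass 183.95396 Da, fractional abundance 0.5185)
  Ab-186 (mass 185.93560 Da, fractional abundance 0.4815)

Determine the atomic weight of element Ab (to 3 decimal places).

Average mass = Σ (abundance × isotope mass) = 0.5185 × 183.95396 + 0.4815 × 185.93560
= 95.380128 + 89.527991 = 184.908119 Da

184.908 Da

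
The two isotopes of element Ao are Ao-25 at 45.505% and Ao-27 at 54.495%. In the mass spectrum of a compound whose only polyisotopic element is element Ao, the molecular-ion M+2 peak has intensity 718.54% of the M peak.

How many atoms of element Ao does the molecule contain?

6

With n Ao atoms, P(M+2)/P(M) = C(n,1)·p^(n−1)q / p^n = n·q/p = n · 0.54495/0.45505.
n = 7.1854 × 0.45505/0.54495 = 6.00 ≈ 6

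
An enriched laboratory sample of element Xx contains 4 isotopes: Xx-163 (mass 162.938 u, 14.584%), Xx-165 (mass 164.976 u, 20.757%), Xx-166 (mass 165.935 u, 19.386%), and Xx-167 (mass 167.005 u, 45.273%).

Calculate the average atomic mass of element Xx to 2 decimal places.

Weight each isotope mass by its fractional abundance: 0.14584 × 162.938 + 0.20757 × 164.976 + 0.19386 × 165.935 + 0.45273 × 167.005
= 23.7629 + 34.2441 + 32.1682 + 75.6082 = 165.7834 u

165.78 u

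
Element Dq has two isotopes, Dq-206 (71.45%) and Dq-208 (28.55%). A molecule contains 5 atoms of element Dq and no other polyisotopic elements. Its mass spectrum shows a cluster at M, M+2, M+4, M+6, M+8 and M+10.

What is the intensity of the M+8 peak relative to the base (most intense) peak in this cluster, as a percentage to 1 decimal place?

6.4%

(0.7145 + 0.2855)^5 gives M 0.1862, M+2 0.3720, M+4 0.2973, M+6 0.1188, M+8 0.0237, M+10 0.0019; the largest is M+2.
P(M+2) = C(5,1) × 0.7145^4 × 0.2855^1 = 5 × 0.26062072 × 0.2855 = 0.372036 (base)
P(M+8) = C(5,4) × 0.7145^1 × 0.2855^4 = 5 × 0.7145 × 0.00664392 = 0.023735
Relative intensity = 0.023735 / 0.372036 × 100 = 6.4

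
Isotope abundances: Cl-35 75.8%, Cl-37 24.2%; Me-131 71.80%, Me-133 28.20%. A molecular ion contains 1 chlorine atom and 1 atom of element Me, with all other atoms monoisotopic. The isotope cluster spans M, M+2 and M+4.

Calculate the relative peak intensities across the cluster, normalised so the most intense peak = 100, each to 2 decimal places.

Chlorine pattern (n=1): 0.7580 : 0.2420
Element Me pattern (n=1): 0.7180 : 0.2820
Convolve the two distributions (both contribute in 2-u steps):
  M: 0.7580×0.7180 = 0.544244
  M+2: 0.7580×0.2820 + 0.2420×0.7180 = 0.387512
  M+4: 0.2420×0.2820 = 0.068244
Scale to base peak (0.544244) = 100: 100.00 : 71.20 : 12.54

100.00 : 71.20 : 12.54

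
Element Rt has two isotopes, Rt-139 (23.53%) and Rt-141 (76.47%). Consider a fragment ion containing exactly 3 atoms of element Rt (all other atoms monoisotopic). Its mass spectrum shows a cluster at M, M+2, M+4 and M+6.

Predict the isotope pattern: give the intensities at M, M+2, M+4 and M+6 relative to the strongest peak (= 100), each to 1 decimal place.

2.9 : 28.4 : 92.3 : 100.0

Expanding (0.2353 + 0.7647)^3:
P(M) = 0.2353^3 = 0.013028
P(M+2) = 3 × 0.2353^2 × 0.7647^1 = 0.127015
P(M+4) = 3 × 0.2353^1 × 0.7647^2 = 0.412786
P(M+6) = 0.7647^3 = 0.447171
The M+6 peak is largest (0.447171); scaling to 100 gives 2.9 : 28.4 : 92.3 : 100.0.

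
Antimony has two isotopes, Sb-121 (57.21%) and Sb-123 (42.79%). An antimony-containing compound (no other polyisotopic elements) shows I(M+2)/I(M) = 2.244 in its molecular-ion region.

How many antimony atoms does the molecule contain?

With n Sb atoms, P(M+2)/P(M) = C(n,1)·p^(n−1)q / p^n = n·q/p = n · 0.4279/0.5721.
n = 2.244 × 0.5721/0.4279 = 3.00 ≈ 3

3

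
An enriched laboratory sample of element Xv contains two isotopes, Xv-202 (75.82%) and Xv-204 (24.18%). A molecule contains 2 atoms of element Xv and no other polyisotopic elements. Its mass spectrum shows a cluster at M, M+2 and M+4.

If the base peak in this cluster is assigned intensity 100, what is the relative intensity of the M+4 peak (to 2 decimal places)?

Binomial terms of (0.7582 + 0.2418)^2: M 0.5749, M+2 0.3667, M+4 0.0585 → M is the base peak.
P(M) = C(2,0) × 0.7582^2 × 0.2418^0 = 1 × 0.57486724 × 1.0000 = 0.574867 (base)
P(M+4) = C(2,2) × 0.7582^0 × 0.2418^2 = 1 × 1.0000 × 0.05846724 = 0.058467
Relative intensity = 0.058467 / 0.574867 × 100 = 10.17

10.17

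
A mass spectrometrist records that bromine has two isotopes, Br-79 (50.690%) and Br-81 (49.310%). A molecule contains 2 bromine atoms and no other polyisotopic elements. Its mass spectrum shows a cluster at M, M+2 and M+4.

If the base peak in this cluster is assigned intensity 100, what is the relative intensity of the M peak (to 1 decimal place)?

51.4

Term probabilities: M 0.2569, M+2 0.4999, M+4 0.2431. Base peak = M+2.
P(M+2) = C(2,1) × 0.50690^1 × 0.49310^1 = 2 × 0.5069 × 0.4931 = 0.499905 (base)
P(M) = C(2,0) × 0.50690^2 × 0.49310^0 = 1 × 0.25694761 × 1.0000 = 0.256948
Relative intensity = 0.256948 / 0.499905 × 100 = 51.4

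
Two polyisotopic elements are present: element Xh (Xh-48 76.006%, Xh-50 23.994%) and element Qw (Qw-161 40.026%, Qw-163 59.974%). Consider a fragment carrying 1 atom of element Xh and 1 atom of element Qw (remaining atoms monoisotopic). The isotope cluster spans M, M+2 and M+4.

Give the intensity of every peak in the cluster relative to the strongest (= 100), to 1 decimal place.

55.1 : 100.0 : 26.1

Element Xh pattern (n=1): 0.76006 : 0.23994
Element Qw pattern (n=1): 0.40026 : 0.59974
Convolve the two distributions (both contribute in 2-u steps):
  M: 0.76006×0.40026 = 0.304222
  M+2: 0.76006×0.59974 + 0.23994×0.40026 = 0.551877
  M+4: 0.23994×0.59974 = 0.143902
Scale to base peak (0.551877) = 100: 55.1 : 100.0 : 26.1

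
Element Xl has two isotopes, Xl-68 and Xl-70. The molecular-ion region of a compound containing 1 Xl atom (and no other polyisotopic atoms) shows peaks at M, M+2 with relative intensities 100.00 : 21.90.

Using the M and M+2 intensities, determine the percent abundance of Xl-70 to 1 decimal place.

18.0%

Write p for the Xl-68 fraction. I(M+2)/I(M) = [C(1,1)·p^0·(1−p)] / p^1 = 1·(1−p)/p = 21.90/100.00 = 0.2190
(1−p)/p = 0.2190/1 = 0.2190  ⇒  p = 1/(1 + 0.2190) = 0.8203
Xl-68: 82.0%, Xl-70: 18.0%.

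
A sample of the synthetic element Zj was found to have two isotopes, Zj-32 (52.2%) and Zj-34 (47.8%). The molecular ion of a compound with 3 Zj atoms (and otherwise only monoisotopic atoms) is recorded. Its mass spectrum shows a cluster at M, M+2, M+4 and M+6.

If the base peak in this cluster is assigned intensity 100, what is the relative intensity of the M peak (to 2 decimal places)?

(0.522 + 0.478)^3 gives M 0.1422, M+2 0.3907, M+4 0.3578, M+6 0.1092; the largest is M+2.
P(M+2) = C(3,1) × 0.522^2 × 0.478^1 = 3 × 0.272484 × 0.4780 = 0.390742 (base)
P(M) = C(3,0) × 0.522^3 × 0.478^0 = 1 × 0.14223665 × 1.0000 = 0.142237
Relative intensity = 0.142237 / 0.390742 × 100 = 36.40

36.40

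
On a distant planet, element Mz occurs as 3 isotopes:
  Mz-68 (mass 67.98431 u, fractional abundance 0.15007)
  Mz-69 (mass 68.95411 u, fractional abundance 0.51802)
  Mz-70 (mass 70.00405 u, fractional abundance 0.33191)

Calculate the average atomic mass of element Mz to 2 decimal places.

The abundance-weighted mean is 0.15007 × 67.98431 + 0.51802 × 68.95411 + 0.33191 × 70.00405
= 10.202405 + 35.719608 + 23.235044 = 69.157057 u

69.16 u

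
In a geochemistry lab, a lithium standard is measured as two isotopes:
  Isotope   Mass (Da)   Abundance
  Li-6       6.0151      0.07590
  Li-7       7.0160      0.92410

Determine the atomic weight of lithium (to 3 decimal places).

The abundance-weighted mean is 0.07590 × 6.0151 + 0.92410 × 7.0160
= 0.45655 + 6.48349 = 6.94004 Da

6.940 Da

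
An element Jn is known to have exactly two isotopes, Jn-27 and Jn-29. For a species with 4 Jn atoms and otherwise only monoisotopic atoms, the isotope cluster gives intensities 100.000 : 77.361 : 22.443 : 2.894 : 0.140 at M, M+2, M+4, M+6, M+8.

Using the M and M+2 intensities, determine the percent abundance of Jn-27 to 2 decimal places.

83.79%

Let p = fractional abundance of Jn-27. I(M+2)/I(M) = [C(4,1)·p^3·(1−p)] / p^4 = 4·(1−p)/p = 77.361/100.000 = 0.7736
(1−p)/p = 0.7736/4 = 0.1934  ⇒  p = 1/(1 + 0.1934) = 0.8379
Jn-27: 83.79%, Jn-29: 16.21%.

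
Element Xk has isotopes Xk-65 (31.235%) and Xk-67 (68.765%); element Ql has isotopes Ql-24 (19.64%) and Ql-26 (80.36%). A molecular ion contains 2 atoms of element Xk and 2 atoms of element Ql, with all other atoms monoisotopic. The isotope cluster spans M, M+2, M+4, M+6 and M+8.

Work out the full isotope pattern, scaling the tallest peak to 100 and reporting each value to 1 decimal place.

Element Xk pattern (n=2): 0.09756252 : 0.42957496 : 0.47286252
Element Ql pattern (n=2): 0.03857296 : 0.31565408 : 0.64577296
Convolve the two distributions (both contribute in 2-u steps):
  M: 0.09756252×0.03857296 = 0.003763
  M+2: 0.09756252×0.31565408 + 0.42957496×0.03857296 = 0.047366
  M+4: 0.09756252×0.64577296 + 0.42957496×0.31565408 + 0.47286252×0.03857296 = 0.216840
  M+6: 0.42957496×0.64577296 + 0.47286252×0.31565408 = 0.426669
  M+8: 0.47286252×0.64577296 = 0.305362
Scale to base peak (0.426669) = 100: 0.9 : 11.1 : 50.8 : 100.0 : 71.6

0.9 : 11.1 : 50.8 : 100.0 : 71.6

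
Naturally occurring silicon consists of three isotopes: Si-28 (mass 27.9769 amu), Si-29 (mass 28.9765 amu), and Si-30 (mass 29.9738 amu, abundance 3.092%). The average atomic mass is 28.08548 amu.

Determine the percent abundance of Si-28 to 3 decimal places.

92.223%

Let x and y be the fractions of Si-28 and Si-29. Then x + y = 1 − 0.03092 = 0.96908 and 27.9769x + 28.9765y = 28.08548 − 0.03092×29.9738 = 27.158690104.
Substituting: 27.9769x + 28.9765(0.96908 − x) = 27.158690104
(27.9769 − 28.9765)x = -0.921856516  ⇒  x = 0.92223, y = 0.04685
Si-28: 92.223%, Si-29: 4.685%.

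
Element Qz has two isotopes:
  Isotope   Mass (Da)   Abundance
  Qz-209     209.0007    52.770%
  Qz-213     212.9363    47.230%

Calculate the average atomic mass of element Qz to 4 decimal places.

210.8595 Da

Weight each isotope mass by its fractional abundance: 0.52770 × 209.0007 + 0.47230 × 212.9363
= 110.28967 + 100.56981 = 210.85948 Da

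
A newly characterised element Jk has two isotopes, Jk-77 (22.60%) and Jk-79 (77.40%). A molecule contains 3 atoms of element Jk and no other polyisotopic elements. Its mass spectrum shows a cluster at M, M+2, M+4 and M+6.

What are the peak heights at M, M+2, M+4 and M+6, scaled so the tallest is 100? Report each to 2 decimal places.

The 3 Jk atoms are independent, so intensities follow the terms of (0.2260 + 0.7740)^3.
P(M) = 0.2260^3 = 0.011543
P(M+2) = 3 × 0.2260^2 × 0.7740^1 = 0.118598
P(M+4) = 3 × 0.2260^1 × 0.7740^2 = 0.406174
P(M+6) = 0.7740^3 = 0.463685
The M+6 peak is largest (0.463685); scaling to 100 gives 2.49 : 25.58 : 87.60 : 100.00.

2.49 : 25.58 : 87.60 : 100.00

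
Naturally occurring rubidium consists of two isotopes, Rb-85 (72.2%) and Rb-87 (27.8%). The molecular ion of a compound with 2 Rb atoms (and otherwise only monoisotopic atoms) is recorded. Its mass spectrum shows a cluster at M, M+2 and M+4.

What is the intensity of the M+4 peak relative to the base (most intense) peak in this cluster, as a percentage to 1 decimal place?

Term probabilities: M 0.5213, M+2 0.4014, M+4 0.0773. Base peak = M.
P(M) = C(2,0) × 0.722^2 × 0.278^0 = 1 × 0.521284 × 1.0000 = 0.521284 (base)
P(M+4) = C(2,2) × 0.722^0 × 0.278^2 = 1 × 1.0000 × 0.077284 = 0.077284
Relative intensity = 0.077284 / 0.521284 × 100 = 14.8

14.8%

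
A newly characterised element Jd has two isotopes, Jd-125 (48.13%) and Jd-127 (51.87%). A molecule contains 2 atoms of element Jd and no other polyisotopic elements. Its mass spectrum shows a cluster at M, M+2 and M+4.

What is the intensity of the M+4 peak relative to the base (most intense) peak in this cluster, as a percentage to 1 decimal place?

Term probabilities: M 0.2316, M+2 0.4993, M+4 0.2690. Base peak = M+2.
P(M+2) = C(2,1) × 0.4813^1 × 0.5187^1 = 2 × 0.4813 × 0.5187 = 0.499301 (base)
P(M+4) = C(2,2) × 0.4813^0 × 0.5187^2 = 1 × 1.0000 × 0.26904969 = 0.269050
Relative intensity = 0.269050 / 0.499301 × 100 = 53.9

53.9%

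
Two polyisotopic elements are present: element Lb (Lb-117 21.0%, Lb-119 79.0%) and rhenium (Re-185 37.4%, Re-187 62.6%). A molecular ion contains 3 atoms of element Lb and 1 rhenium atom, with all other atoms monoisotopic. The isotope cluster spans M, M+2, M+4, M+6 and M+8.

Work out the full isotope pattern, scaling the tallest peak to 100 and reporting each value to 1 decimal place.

0.8 : 10.4 : 49.4 : 100.0 : 71.7

Element Lb pattern (n=3): 0.009261 : 0.104517 : 0.393183 : 0.493039
Rhenium pattern (n=1): 0.3740 : 0.6260
Convolve the two distributions (both contribute in 2-u steps):
  M: 0.009261×0.3740 = 0.003464
  M+2: 0.009261×0.6260 + 0.104517×0.3740 = 0.044887
  M+4: 0.104517×0.6260 + 0.393183×0.3740 = 0.212478
  M+6: 0.393183×0.6260 + 0.493039×0.3740 = 0.430529
  M+8: 0.493039×0.6260 = 0.308642
Scale to base peak (0.430529) = 100: 0.8 : 10.4 : 49.4 : 100.0 : 71.7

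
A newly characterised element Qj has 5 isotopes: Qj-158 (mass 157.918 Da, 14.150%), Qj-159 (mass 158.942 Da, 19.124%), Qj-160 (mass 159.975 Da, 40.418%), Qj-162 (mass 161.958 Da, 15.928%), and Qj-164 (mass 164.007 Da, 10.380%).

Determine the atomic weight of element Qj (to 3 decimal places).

160.221 Da

Average mass = Σ (abundance × isotope mass) = 0.14150 × 157.918 + 0.19124 × 158.942 + 0.40418 × 159.975 + 0.15928 × 161.958 + 0.10380 × 164.007
= 22.3454 + 30.3961 + 64.6587 + 25.7967 + 17.0239 = 160.2208 Da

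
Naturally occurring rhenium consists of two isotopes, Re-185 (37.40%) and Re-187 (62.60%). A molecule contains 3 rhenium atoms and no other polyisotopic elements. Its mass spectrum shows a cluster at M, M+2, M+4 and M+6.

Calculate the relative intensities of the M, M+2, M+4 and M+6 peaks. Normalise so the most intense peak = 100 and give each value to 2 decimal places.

Expanding (0.3740 + 0.6260)^3:
P(M) = 0.3740^3 = 0.052314
P(M+2) = 3 × 0.3740^2 × 0.6260^1 = 0.262687
P(M+4) = 3 × 0.3740^1 × 0.6260^2 = 0.439685
P(M+6) = 0.6260^3 = 0.245314
The M+4 peak is largest (0.439685); scaling to 100 gives 11.90 : 59.74 : 100.00 : 55.79.

11.90 : 59.74 : 100.00 : 55.79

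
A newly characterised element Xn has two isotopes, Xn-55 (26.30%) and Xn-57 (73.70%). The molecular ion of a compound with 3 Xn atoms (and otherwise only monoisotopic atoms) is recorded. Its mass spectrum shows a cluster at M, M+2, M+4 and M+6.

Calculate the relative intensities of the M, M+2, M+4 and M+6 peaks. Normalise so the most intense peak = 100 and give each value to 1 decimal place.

4.2 : 35.7 : 100.0 : 93.4

Expanding (0.2630 + 0.7370)^3:
P(M) = 0.2630^3 = 0.018191
P(M+2) = 3 × 0.2630^2 × 0.7370^1 = 0.152933
P(M+4) = 3 × 0.2630^1 × 0.7370^2 = 0.428560
P(M+6) = 0.7370^3 = 0.400316
The M+4 peak is largest (0.428560); scaling to 100 gives 4.2 : 35.7 : 100.0 : 93.4.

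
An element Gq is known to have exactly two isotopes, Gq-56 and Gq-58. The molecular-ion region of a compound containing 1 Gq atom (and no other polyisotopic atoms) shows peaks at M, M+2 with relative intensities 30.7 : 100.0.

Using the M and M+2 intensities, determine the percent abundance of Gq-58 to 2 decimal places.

76.51%

If p is the fraction of Gq that is Gq-56, then I(M+2)/I(M) = [C(1,1)·p^0·(1−p)] / p^1 = 1·(1−p)/p = 100.0/30.7 = 3.2573
(1−p)/p = 3.2573/1 = 3.2573  ⇒  p = 1/(1 + 3.2573) = 0.2349
Gq-56: 23.49%, Gq-58: 76.51%.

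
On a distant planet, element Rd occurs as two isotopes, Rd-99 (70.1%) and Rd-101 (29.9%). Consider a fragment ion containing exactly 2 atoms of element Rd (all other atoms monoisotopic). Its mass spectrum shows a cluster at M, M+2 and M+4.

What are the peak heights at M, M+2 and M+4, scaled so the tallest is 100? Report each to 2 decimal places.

100.00 : 85.31 : 18.19

The 2 Rd atoms are independent, so intensities follow the terms of (0.701 + 0.299)^2.
P(M) = 0.701^2 = 0.491401
P(M+2) = 2 × 0.701^1 × 0.299^1 = 0.419198
P(M+4) = 0.299^2 = 0.089401
The M peak is largest (0.491401); scaling to 100 gives 100.00 : 85.31 : 18.19.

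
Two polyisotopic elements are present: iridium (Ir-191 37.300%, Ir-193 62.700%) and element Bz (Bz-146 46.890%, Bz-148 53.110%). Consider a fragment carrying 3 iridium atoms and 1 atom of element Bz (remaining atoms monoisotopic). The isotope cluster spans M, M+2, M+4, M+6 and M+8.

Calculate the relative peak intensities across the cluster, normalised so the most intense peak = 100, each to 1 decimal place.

Iridium pattern (n=3): 0.05189512 : 0.26170165 : 0.43991135 : 0.24649188
Element Bz pattern (n=1): 0.4689 : 0.5311
Convolve the two distributions (both contribute in 2-u steps):
  M: 0.05189512×0.4689 = 0.024334
  M+2: 0.05189512×0.5311 + 0.26170165×0.4689 = 0.150273
  M+4: 0.26170165×0.5311 + 0.43991135×0.4689 = 0.345264
  M+6: 0.43991135×0.5311 + 0.24649188×0.4689 = 0.349217
  M+8: 0.24649188×0.5311 = 0.130912
Scale to base peak (0.349217) = 100: 7.0 : 43.0 : 98.9 : 100.0 : 37.5

7.0 : 43.0 : 98.9 : 100.0 : 37.5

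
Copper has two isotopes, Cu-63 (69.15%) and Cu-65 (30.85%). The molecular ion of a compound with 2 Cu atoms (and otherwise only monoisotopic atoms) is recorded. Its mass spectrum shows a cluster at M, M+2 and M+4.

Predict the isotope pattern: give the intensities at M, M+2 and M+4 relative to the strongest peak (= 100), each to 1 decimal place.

100.0 : 89.2 : 19.9

Each Cu atom is independently Cu-63 (p = 0.6915) or Cu-65 (q = 0.3085); the cluster is the binomial expansion (p + q)^2.
P(M) = 0.6915^2 = 0.478172
P(M+2) = 2 × 0.6915^1 × 0.3085^1 = 0.426656
P(M+4) = 0.3085^2 = 0.095172
The M peak is largest (0.478172); scaling to 100 gives 100.0 : 89.2 : 19.9.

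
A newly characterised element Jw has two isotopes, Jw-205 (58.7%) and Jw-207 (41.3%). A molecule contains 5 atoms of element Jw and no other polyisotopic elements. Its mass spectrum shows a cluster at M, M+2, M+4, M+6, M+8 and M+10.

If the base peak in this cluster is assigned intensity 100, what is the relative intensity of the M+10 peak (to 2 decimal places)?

Binomial terms of (0.587 + 0.413)^5: M 0.0697, M+2 0.2452, M+4 0.3450, M+6 0.2427, M+8 0.0854, M+10 0.0120 → M+4 is the base peak.
P(M+4) = C(5,2) × 0.587^3 × 0.413^2 = 10 × 0.202262 × 0.170569 = 0.344996 (base)
P(M+10) = C(5,5) × 0.587^0 × 0.413^5 = 1 × 1.0000 × 0.01201573 = 0.012016
Relative intensity = 0.012016 / 0.344996 × 100 = 3.48

3.48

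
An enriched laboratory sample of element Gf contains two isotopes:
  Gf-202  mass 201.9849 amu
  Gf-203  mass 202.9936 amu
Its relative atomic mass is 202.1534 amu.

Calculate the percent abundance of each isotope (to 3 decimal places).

Gf-202: 83.295%, Gf-203: 16.705%

Let x be the fractional abundance of Gf-202; then Gf-203 has abundance 1 − x.
201.9849·x + 202.9936·(1 − x) = 202.1534
(201.9849 − 202.9936)·x = 202.1534 − 202.9936
x = -0.8402 / -1.0087 = 0.83295 → 83.295% Gf-202, 16.705% Gf-203.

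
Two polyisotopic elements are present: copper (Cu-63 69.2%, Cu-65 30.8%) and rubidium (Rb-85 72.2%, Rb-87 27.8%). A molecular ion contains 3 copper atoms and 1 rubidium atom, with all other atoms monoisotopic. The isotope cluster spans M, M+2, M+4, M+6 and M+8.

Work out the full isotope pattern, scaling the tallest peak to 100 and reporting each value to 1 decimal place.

58.1 : 100.0 : 64.4 : 18.4 : 2.0

Copper pattern (n=3): 0.33137389 : 0.44247034 : 0.19693766 : 0.02921811
Rubidium pattern (n=1): 0.7220 : 0.2780
Convolve the two distributions (both contribute in 2-u steps):
  M: 0.33137389×0.7220 = 0.239252
  M+2: 0.33137389×0.2780 + 0.44247034×0.7220 = 0.411586
  M+4: 0.44247034×0.2780 + 0.19693766×0.7220 = 0.265196
  M+6: 0.19693766×0.2780 + 0.02921811×0.7220 = 0.075844
  M+8: 0.02921811×0.2780 = 0.008123
Scale to base peak (0.411586) = 100: 58.1 : 100.0 : 64.4 : 18.4 : 2.0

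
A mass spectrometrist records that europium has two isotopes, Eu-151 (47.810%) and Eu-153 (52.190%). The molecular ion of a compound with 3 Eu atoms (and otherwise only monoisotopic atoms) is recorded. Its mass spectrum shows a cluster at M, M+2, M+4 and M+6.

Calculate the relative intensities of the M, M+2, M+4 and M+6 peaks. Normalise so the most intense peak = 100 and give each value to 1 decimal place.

Expanding (0.47810 + 0.52190)^3:
P(M) = 0.47810^3 = 0.109284
P(M+2) = 3 × 0.47810^2 × 0.52190^1 = 0.357887
P(M+4) = 3 × 0.47810^1 × 0.52190^2 = 0.390674
P(M+6) = 0.52190^3 = 0.142155
The M+4 peak is largest (0.390674); scaling to 100 gives 28.0 : 91.6 : 100.0 : 36.4.

28.0 : 91.6 : 100.0 : 36.4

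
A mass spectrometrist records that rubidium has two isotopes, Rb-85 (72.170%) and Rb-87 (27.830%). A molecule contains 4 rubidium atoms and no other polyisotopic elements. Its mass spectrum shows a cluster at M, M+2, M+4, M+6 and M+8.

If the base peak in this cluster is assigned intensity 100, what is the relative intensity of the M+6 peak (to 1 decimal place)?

Binomial terms of (0.72170 + 0.27830)^4: M 0.2713, M+2 0.4184, M+4 0.2420, M+6 0.0622, M+8 0.0060 → M+2 is the base peak.
P(M+2) = C(4,1) × 0.72170^3 × 0.27830^1 = 4 × 0.37589809 × 0.2783 = 0.418450 (base)
P(M+6) = C(4,3) × 0.72170^1 × 0.27830^3 = 4 × 0.7217 × 0.02155458 = 0.062224
Relative intensity = 0.062224 / 0.418450 × 100 = 14.9

14.9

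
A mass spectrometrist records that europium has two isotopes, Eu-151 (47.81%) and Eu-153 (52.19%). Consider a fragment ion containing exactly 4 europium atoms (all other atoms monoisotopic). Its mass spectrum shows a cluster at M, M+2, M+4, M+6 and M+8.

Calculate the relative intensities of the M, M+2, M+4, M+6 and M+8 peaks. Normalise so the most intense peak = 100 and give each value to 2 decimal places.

13.99 : 61.07 : 100.00 : 72.77 : 19.86

Expanding (0.4781 + 0.5219)^4:
P(M) = 0.4781^4 = 0.052249
P(M+2) = 4 × 0.4781^3 × 0.5219^1 = 0.228141
P(M+4) = 6 × 0.4781^2 × 0.5219^2 = 0.373563
P(M+6) = 4 × 0.4781^1 × 0.5219^3 = 0.271857
P(M+8) = 0.5219^4 = 0.074191
The M+4 peak is largest (0.373563); scaling to 100 gives 13.99 : 61.07 : 100.00 : 72.77 : 19.86.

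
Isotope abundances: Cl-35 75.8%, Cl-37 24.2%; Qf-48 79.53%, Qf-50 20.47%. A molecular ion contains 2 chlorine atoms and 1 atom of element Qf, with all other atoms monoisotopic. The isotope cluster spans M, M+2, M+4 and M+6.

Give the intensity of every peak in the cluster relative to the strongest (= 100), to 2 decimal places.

100.00 : 89.59 : 26.63 : 2.62

Chlorine pattern (n=2): 0.574564 : 0.366872 : 0.058564
Element Qf pattern (n=1): 0.7953 : 0.2047
Convolve the two distributions (both contribute in 2-u steps):
  M: 0.574564×0.7953 = 0.456951
  M+2: 0.574564×0.2047 + 0.366872×0.7953 = 0.409387
  M+4: 0.366872×0.2047 + 0.058564×0.7953 = 0.121675
  M+6: 0.058564×0.2047 = 0.011988
Scale to base peak (0.456951) = 100: 100.00 : 89.59 : 26.63 : 2.62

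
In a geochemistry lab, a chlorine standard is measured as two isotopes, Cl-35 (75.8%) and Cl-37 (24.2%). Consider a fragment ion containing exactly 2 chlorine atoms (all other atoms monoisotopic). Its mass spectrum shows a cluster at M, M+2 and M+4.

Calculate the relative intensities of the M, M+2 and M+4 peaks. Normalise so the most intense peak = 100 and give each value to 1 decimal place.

The 2 Cl atoms are independent, so intensities follow the terms of (0.758 + 0.242)^2.
P(M) = 0.758^2 = 0.574564
P(M+2) = 2 × 0.758^1 × 0.242^1 = 0.366872
P(M+4) = 0.242^2 = 0.058564
The M peak is largest (0.574564); scaling to 100 gives 100.0 : 63.9 : 10.2.

100.0 : 63.9 : 10.2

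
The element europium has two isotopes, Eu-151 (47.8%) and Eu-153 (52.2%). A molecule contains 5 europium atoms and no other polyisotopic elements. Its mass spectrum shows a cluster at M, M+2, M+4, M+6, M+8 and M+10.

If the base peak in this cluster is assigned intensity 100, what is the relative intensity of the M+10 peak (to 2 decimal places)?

Term probabilities: M 0.0250, M+2 0.1363, M+4 0.2976, M+6 0.3250, M+8 0.1775, M+10 0.0388. Base peak = M+6.
P(M+6) = C(5,3) × 0.478^2 × 0.522^3 = 10 × 0.228484 × 0.14223665 = 0.324988 (base)
P(M+10) = C(5,5) × 0.478^0 × 0.522^5 = 1 × 1.0000 × 0.03875721 = 0.038757
Relative intensity = 0.038757 / 0.324988 × 100 = 11.93

11.93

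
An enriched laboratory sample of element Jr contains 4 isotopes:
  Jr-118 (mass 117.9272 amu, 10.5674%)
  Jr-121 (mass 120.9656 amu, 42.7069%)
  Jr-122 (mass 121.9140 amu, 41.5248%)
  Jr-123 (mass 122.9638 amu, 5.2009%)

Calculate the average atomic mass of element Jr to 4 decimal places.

The abundance-weighted mean is 0.105674 × 117.9272 + 0.427069 × 120.9656 + 0.415248 × 121.9140 + 0.052009 × 122.9638
= 12.46184 + 51.66066 + 50.62454 + 6.39522 = 121.14226 amu

121.1423 amu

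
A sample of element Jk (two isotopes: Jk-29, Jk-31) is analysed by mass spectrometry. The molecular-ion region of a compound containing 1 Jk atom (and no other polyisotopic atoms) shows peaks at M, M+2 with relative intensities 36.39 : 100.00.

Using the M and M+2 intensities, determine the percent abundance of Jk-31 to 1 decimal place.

73.3%

Let p = fractional abundance of Jk-29. I(M+2)/I(M) = [C(1,1)·p^0·(1−p)] / p^1 = 1·(1−p)/p = 100.00/36.39 = 2.7480
(1−p)/p = 2.7480/1 = 2.7480  ⇒  p = 1/(1 + 2.7480) = 0.2668
Jk-29: 26.7%, Jk-31: 73.3%.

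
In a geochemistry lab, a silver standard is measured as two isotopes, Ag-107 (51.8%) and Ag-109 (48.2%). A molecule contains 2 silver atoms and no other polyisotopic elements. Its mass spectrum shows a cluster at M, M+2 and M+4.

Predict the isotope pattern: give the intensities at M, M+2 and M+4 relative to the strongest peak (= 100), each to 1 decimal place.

53.7 : 100.0 : 46.5

The 2 Ag atoms are independent, so intensities follow the terms of (0.518 + 0.482)^2.
P(M) = 0.518^2 = 0.268324
P(M+2) = 2 × 0.518^1 × 0.482^1 = 0.499352
P(M+4) = 0.482^2 = 0.232324
The M+2 peak is largest (0.499352); scaling to 100 gives 53.7 : 100.0 : 46.5.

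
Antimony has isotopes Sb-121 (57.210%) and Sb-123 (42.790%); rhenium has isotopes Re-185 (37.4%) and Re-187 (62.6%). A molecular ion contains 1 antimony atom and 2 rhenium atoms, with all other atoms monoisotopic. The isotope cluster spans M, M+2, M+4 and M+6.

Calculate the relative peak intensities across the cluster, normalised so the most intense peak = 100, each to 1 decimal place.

18.8 : 77.2 : 100.0 : 39.5

Antimony pattern (n=1): 0.5721 : 0.4279
Rhenium pattern (n=2): 0.139876 : 0.468248 : 0.391876
Convolve the two distributions (both contribute in 2-u steps):
  M: 0.5721×0.139876 = 0.080023
  M+2: 0.5721×0.468248 + 0.4279×0.139876 = 0.327738
  M+4: 0.5721×0.391876 + 0.4279×0.468248 = 0.424556
  M+6: 0.4279×0.391876 = 0.167684
Scale to base peak (0.424556) = 100: 18.8 : 77.2 : 100.0 : 39.5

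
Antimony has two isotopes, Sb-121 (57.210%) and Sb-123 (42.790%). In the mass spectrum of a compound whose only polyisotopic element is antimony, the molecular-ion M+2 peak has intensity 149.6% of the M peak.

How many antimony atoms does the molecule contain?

For n independent Sb atoms, I(M+2)/I(M) = n · (abundance Sb-123) / (abundance Sb-121) = n · 0.42790/0.57210.
n = 1.496 × 0.57210/0.42790 = 2.00 ≈ 2

2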